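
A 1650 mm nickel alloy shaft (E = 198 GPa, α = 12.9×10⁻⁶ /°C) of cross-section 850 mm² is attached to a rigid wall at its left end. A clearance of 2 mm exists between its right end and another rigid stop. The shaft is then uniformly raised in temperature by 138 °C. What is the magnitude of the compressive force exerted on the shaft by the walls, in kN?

Free thermal elongation = αΔT L = 12.9×10⁻⁶ × 138 × 1650 = 2.937 mm.
The gap closes (δ_free > 2 mm) and the wall then resists a further 2.937 − 2 = 0.9373 mm of expansion.
That suppressed elongation corresponds to σ = E·Δ/L = 198×10³ × 0.9373/1650 = 112.5 MPa.
Force on the wall = σA = 112.5 × 850 mm² = 95.61 kN.

P ≈ 95.6 kN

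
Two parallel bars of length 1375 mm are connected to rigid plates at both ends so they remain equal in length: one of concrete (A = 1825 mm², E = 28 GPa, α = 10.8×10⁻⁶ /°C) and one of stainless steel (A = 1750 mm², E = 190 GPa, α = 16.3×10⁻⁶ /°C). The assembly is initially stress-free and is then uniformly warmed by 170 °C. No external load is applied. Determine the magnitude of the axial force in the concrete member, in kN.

P ≈ 41.4 kN (tensile in the concrete)

Both members must finish at the same length. With the larger α, the stainless steel tends to over-expand; the plates restrain it, putting the stainless steel in compression and the concrete in tension. With no external load the two internal forces are equal and opposite, magnitude P.
Compatibility of the two members (thermal + elastic change equal): (α₁ − α₂)ΔT = P·[1/(A₁E₁) + 1/(A₂E₂)].
|α₁ − α₂|·ΔT = 5.5×10⁻⁶ × 170 = 0.000935.
1/(A₁E₁) + 1/(A₂E₂) = 1/(1825×28×10³) + 1/(1750×190×10³) = 2.258×10⁻⁸ N⁻¹.
P = 0.000935 / 2.258×10⁻⁸ = 41410 N = 41.41 kN.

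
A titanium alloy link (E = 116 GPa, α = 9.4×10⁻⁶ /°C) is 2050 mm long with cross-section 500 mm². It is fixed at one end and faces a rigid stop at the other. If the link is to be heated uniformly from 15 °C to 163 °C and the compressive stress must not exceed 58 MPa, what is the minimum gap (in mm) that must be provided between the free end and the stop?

g ≈ 1.83 mm

Free expansion if unrestrained: δ_free = αΔT L = 9.4×10⁻⁶ × 148 × 2050 = 2.852 mm.
At the allowable stress the elastic shortening the wall may impose is σL/E = 58 × 2050 / (116×10³) = 1.025 mm.
So the gap has to take up the difference, g_min = δ_free − σL/E = 2.852 − 1.025 = 1.827 mm.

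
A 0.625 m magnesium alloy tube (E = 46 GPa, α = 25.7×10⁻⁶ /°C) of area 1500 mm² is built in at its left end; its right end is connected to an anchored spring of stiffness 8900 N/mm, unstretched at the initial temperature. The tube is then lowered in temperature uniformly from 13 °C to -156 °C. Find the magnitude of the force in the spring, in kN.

The unrestrained thermal change is αΔT L = 25.7×10⁻⁶ × 169 × 625 = 2.715 mm.
Let P be the tensile force in the spring. The tube extends elastically by PL/(AE) and the spring stretches by P/k; together these equal δ_free.
P [ L/(AE) + 1/k ] = δ_free → P [ 625/(1500×46×10³) + 1/(8900) ] = 2.715.
P = 2.715 / 0.0001214 = 22360 N.

P ≈ 22.4 kN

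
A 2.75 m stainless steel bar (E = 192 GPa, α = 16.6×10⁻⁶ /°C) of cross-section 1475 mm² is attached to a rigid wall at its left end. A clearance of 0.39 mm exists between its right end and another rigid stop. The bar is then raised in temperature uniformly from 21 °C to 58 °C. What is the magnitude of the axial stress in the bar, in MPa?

Free thermal elongation = αΔT L = 16.6×10⁻⁶ × 37 × 2750 = 1.689 mm.
This exceeds the 0.39 mm gap, so the wall pushes back. The portion of expansion that must be recovered elastically is δ_free − gap = 1.689 − 0.39 = 1.299 mm.
Compatibility: PL/(AE) = 1.299 mm, so σ = P/A = E × (1.299/2750) = 90.7 MPa.

σ ≈ 90.7 MPa (compressive)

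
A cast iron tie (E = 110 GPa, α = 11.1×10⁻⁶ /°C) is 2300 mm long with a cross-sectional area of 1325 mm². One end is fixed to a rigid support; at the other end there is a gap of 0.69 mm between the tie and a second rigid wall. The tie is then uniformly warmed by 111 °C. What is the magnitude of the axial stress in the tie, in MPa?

Unrestrained expansion: δ_free = αΔT L = 11.1×10⁻⁶ × 111 × 2300 = 2.834 mm.
This exceeds the 0.69 mm gap, so the wall pushes back. The portion of expansion that must be recovered elastically is δ_free − gap = 2.834 − 0.69 = 2.144 mm.
So σ = E(δ_free − g)/L = 110×10³ × 2.144/2300 = 102.5 MPa.

σ ≈ 103 MPa (compressive)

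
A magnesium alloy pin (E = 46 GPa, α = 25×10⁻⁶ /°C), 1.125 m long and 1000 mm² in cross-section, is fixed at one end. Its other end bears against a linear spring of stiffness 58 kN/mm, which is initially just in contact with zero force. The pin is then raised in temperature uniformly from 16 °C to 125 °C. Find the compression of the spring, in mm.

Free thermal expansion: δ_free = αΔT L = 25×10⁻⁶ × 109 × 1125 = 3.066 mm.
With a force P in the spring, the elastic change of the pin is PL/(AE) and that of the spring is P/k; compatibility requires their sum to equal δ_free.
P [ L/(AE) + 1/k ] = δ_free → P [ 1125/(1000×46×10³) + 1/(58×10³) ] = 3.066.
P = 3.066 / 4.17×10⁻⁵ = 73520 N.
Spring compression = P/k = 73520/(58×10³) = 1.268 mm.

δ ≈ 1.27 mm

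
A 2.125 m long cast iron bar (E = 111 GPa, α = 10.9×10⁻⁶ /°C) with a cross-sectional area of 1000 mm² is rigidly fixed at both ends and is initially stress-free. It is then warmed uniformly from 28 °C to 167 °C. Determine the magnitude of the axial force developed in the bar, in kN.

Full restraint means ε = 0, so the stress is σ = EαΔT = 111×10³ × 10.9×10⁻⁶ × 139 = 168.2 MPa.
P = AEαΔT = 1000 × 111×10³ × 10.9×10⁻⁶ × 139 = 168.2 kN (compressive).

P ≈ 168 kN (compressive)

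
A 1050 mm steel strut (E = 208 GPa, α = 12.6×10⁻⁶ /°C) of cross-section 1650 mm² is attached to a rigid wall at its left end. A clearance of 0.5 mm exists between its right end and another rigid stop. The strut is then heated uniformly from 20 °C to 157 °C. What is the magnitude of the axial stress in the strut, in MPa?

If the wall were absent the strut would grow by αΔT L = 12.6×10⁻⁶ × 137 × 1050 = 1.813 mm.
After closing the 0.5 mm clearance, 1.813 − 0.5 = 1.313 mm of expansion remains to be suppressed by the wall.
So σ = E(δ_free − g)/L = 208×10³ × 1.313/1050 = 260 MPa.

σ ≈ 260 MPa (compressive)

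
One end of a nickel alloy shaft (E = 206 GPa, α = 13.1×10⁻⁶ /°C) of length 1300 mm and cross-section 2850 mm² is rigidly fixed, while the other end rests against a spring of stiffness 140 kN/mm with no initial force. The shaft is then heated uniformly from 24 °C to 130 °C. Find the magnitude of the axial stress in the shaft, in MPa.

σ ≈ 67.7 MPa (compressive)

If the spring were absent the shaft would lengthen by αΔT L = 13.1×10⁻⁶ × 106 × 1300 = 1.805 mm.
Let P be the compressive force at the spring. The shaft shortens elastically by PL/(AE) and the spring compresses by P/k; together these equal δ_free.
So P = δ_free / [L/(AE) + 1/k] = 1.805 / [ 1300/(2850×206×10³) + 1/(140×10³) ].
P = 1.805 / 9.357×10⁻⁶ = 192900 N.
σ = P/A = 192900/2850 = 67.69 MPa.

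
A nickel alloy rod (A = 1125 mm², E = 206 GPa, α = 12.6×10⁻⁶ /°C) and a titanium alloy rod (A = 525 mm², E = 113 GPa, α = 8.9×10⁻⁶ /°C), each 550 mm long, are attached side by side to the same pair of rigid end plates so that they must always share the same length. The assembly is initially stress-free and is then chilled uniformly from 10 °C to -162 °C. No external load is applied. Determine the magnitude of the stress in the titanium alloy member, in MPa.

σ ≈ 57.3 MPa (compressive)

Equilibrium of a rigid end plate with no external load gives equal and opposite internal forces ±P in the two members. Since α_{nickel alloy} > α_{titanium alloy}, cooling drives the nickel alloy into tension and the titanium alloy into compression.
Compatibility of the two members (thermal + elastic change equal): (α₁ − α₂)ΔT = P·[1/(A₁E₁) + 1/(A₂E₂)].
|α₁ − α₂|·ΔT = 3.7×10⁻⁶ × 172 = 0.0006364.
1/(A₁E₁) + 1/(A₂E₂) = 1/(1125×206×10³) + 1/(525×113×10³) = 2.117×10⁻⁸ N⁻¹.
P = 0.0006364 / 2.117×10⁻⁸ = 30060 N = 30.06 kN.
σ_{titanium alloy} = P/A₂ = 30060/525 = 57.26 MPa, compressive.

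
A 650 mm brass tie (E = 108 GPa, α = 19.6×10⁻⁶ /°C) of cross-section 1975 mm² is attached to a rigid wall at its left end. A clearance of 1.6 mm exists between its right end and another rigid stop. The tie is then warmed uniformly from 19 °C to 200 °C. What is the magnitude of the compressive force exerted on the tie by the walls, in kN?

P ≈ 232 kN

Unrestrained expansion: δ_free = αΔT L = 19.6×10⁻⁶ × 181 × 650 = 2.306 mm.
This exceeds the 1.6 mm gap, so the wall pushes back. The portion of expansion that must be recovered elastically is δ_free − gap = 2.306 − 1.6 = 0.7059 mm.
That suppressed elongation corresponds to σ = E·Δ/L = 108×10³ × 0.7059/650 = 117.3 MPa.
P = σA = 117.3 × 1975 = 231.7 kN.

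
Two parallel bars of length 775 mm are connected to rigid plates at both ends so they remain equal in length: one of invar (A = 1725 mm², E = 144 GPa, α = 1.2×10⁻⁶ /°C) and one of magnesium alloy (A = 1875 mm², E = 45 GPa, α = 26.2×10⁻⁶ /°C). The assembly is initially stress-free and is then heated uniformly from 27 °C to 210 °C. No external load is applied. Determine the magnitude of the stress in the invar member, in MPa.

Equilibrium of a rigid end plate with no external load gives equal and opposite internal forces ±P in the two members. Since α_{magnesium alloy} > α_{invar}, heating drives the magnesium alloy into compression and the invar into tension.
Equating the net (thermal + elastic) strains gives |α₁ − α₂|·ΔT = P·[1/(A₁E₁) + 1/(A₂E₂)].
|α₁ − α₂|·ΔT = 25×10⁻⁶ × 183 = 0.004575.
1/(A₁E₁) + 1/(A₂E₂) = 1/(1725×144×10³) + 1/(1875×45×10³) = 1.588×10⁻⁸ N⁻¹.
P = 0.004575 / 1.588×10⁻⁸ = 288100 N = 288.1 kN.
σ_{invar} = P/A₁ = 288100/1725 = 167 MPa, tensile.

σ ≈ 167 MPa (tensile)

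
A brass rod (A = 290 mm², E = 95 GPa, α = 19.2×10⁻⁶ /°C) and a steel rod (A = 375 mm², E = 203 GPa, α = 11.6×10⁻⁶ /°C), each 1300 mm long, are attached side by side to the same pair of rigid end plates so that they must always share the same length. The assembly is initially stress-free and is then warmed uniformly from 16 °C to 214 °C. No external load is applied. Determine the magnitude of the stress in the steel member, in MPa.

σ ≈ 81.2 MPa (tensile)

Both members must finish at the same length. With the larger α, the brass tends to over-expand; the plates restrain it, putting the brass in compression and the steel in tension. With no external load the two internal forces are equal and opposite, magnitude P.
Setting the final lengths equal and cancelling L: (α₁ − α₂)ΔT = P/(A₁E₁) + P/(A₂E₂).
|α₁ − α₂|·ΔT = 7.6×10⁻⁶ × 198 = 0.001505.
1/(A₁E₁) + 1/(A₂E₂) = 1/(290×95×10³) + 1/(375×203×10³) = 4.943×10⁻⁸ N⁻¹.
P = 0.001505 / 4.943×10⁻⁸ = 30440 N = 30.44 kN.
σ_{steel} = P/A₂ = 30440/375 = 81.18 MPa, tensile.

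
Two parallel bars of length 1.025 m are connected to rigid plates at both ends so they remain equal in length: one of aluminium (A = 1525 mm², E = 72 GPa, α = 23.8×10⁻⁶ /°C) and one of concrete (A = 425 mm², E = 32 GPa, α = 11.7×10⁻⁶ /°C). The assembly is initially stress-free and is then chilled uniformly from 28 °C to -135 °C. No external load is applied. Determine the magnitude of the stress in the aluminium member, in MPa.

σ ≈ 15.7 MPa (tensile)

The aluminium has the larger α, so on cooling it would change length more than the concrete if both were free. The rigid plates force a common final length, so the aluminium is put into tension and the concrete into compression, with equal and opposite forces P (no external load).
Compatibility of the two members (thermal + elastic change equal): (α₁ − α₂)ΔT = P·[1/(A₁E₁) + 1/(A₂E₂)].
|α₁ − α₂|·ΔT = 12.1×10⁻⁶ × 163 = 0.001972.
1/(A₁E₁) + 1/(A₂E₂) = 1/(1525×72×10³) + 1/(425×32×10³) = 8.264×10⁻⁸ N⁻¹.
P = 0.001972 / 8.264×10⁻⁸ = 23870 N = 23.87 kN.
σ_{aluminium} = P/A₁ = 23870/1525 = 15.65 MPa, tensile.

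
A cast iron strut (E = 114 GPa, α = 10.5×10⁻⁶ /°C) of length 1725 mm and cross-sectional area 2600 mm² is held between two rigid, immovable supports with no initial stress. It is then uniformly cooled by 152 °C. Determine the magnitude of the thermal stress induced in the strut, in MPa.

With length fixed, the mechanical strain must cancel the thermal strain αΔT = 10.5×10⁻⁶ × 152 = 1596×10⁻⁶.
σ = EαΔT = 114×10³ × 10.5×10⁻⁶ × 152 = 181.9 MPa (tensile; the strut is trying to contract).

σ ≈ 182 MPa (tensile)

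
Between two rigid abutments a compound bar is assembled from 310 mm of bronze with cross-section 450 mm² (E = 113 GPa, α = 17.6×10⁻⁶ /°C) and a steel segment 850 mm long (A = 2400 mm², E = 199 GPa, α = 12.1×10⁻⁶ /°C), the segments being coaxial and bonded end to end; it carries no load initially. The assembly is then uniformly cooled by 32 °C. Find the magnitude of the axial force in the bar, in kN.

With the walls removed the bar would change length by δ_free = Σ αᵢΔT Lᵢ = 17.6×10⁻⁶×32×310 + 12.1×10⁻⁶×32×850 = 0.5037 mm.
The rigid supports impose zero overall length change; the single axial force P common to all segments must satisfy P Σ Lᵢ/(AᵢEᵢ) = δ_free.
Σ Lᵢ/(AᵢEᵢ) = 310/(450×113×10³) + 850/(2400×199×10³) = 7.876×10⁻⁶ mm/N.
P = 0.5037 / 7.876×10⁻⁶ = 63950 N = 63.95 kN, tensile.

P ≈ 64 kN (tensile)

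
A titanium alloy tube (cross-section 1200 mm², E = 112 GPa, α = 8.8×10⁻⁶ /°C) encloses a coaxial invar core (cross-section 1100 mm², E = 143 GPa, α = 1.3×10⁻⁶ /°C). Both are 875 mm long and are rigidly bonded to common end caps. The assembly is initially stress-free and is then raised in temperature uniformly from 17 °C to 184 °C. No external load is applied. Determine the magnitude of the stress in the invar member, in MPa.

σ ≈ 82.5 MPa (tensile)

The titanium alloy has the larger α, so on heating it would change length more than the invar if both were free. The rigid plates force a common final length, so the titanium alloy is put into compression and the invar into tension, with equal and opposite forces P (no external load).
Compatibility of the two members (thermal + elastic change equal): (α₁ − α₂)ΔT = P·[1/(A₁E₁) + 1/(A₂E₂)].
|α₁ − α₂|·ΔT = 7.5×10⁻⁶ × 167 = 0.001252.
1/(A₁E₁) + 1/(A₂E₂) = 1/(1200×112×10³) + 1/(1100×143×10³) = 1.38×10⁻⁸ N⁻¹.
So P = 0.001252 / 1.38×10⁻⁸ = 90.78 kN.
σ_{invar} = P/A₂ = 90780/1100 = 82.52 MPa, tensile.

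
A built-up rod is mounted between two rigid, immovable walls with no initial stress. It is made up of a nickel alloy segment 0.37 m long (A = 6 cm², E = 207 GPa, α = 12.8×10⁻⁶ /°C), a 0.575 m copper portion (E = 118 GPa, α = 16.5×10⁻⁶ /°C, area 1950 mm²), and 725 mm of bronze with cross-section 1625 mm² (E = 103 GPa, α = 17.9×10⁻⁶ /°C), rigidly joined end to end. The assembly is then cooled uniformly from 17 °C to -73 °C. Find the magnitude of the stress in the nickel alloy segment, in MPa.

With the walls removed the bar would change length by δ_free = Σ αᵢΔT Lᵢ = 12.8×10⁻⁶×90×370 + 16.5×10⁻⁶×90×575 + 17.9×10⁻⁶×90×725 = 2.448 mm.
The rigid supports impose zero overall length change; the single axial force P common to all segments must satisfy P Σ Lᵢ/(AᵢEᵢ) = δ_free.
The series flexibility is Σ Lᵢ/(AᵢEᵢ) = 370/(600×207×10³) + 575/(1950×118×10³) + 725/(1625×103×10³) = 9.81×10⁻⁶ mm/N.
Hence P = δ_free / Σ(L/AE) = 2.448/9.81×10⁻⁶ = 249.6 kN (tensile).
σ_{nickel alloy} = P / A = 249600 / 600 = 415.9 MPa.

σ ≈ 416 MPa (tensile)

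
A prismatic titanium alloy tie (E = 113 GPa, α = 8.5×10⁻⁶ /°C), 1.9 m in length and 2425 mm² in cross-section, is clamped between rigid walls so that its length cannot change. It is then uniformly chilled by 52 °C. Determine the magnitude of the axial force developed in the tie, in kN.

With zero net strain, σ = E·αΔT = 113 GPa × 8.5×10⁻⁶ × 52 = 49.95 MPa.
Axial force P = σA = 49.95 × 2425 = 121100 N = 121.1 kN, tensile.

P ≈ 121 kN (tensile)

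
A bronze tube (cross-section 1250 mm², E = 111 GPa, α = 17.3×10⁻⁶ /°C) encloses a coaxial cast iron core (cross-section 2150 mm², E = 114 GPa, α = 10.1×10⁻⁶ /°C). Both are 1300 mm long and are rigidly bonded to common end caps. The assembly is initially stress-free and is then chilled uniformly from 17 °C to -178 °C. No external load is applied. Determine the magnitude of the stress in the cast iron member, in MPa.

σ ≈ 57.9 MPa (compressive)

The bronze has the larger α, so on cooling it would change length more than the cast iron if both were free. The rigid plates force a common final length, so the bronze is put into tension and the cast iron into compression, with equal and opposite forces P (no external load).
Setting the final lengths equal and cancelling L: (α₁ − α₂)ΔT = P/(A₁E₁) + P/(A₂E₂).
|α₁ − α₂|·ΔT = 7.2×10⁻⁶ × 195 = 0.001404.
1/(A₁E₁) + 1/(A₂E₂) = 1/(1250×111×10³) + 1/(2150×114×10³) = 1.129×10⁻⁸ N⁻¹.
P = 0.001404 / 1.129×10⁻⁸ = 124400 N = 124.4 kN.
σ_{cast iron} = P/A₂ = 124400/2150 = 57.86 MPa, compressive.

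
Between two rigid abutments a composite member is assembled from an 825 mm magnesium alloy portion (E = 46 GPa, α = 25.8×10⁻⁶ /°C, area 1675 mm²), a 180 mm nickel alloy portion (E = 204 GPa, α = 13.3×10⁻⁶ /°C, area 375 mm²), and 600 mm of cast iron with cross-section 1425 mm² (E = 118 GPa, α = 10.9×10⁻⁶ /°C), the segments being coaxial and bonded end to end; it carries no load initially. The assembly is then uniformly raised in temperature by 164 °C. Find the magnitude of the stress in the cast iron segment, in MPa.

σ ≈ 209 MPa (compressive)

With the walls removed the bar would change length by δ_free = Σ αᵢΔT Lᵢ = 25.8×10⁻⁶×164×825 + 13.3×10⁻⁶×164×180 + 10.9×10⁻⁶×164×600 = 4.956 mm.
The rigid supports impose zero overall length change; the single axial force P common to all segments must satisfy P Σ Lᵢ/(AᵢEᵢ) = δ_free.
Σ Lᵢ/(AᵢEᵢ) = 825/(1675×46×10³) + 180/(375×204×10³) + 600/(1425×118×10³) = 1.663×10⁻⁵ mm/N.
P = 4.956 / 1.663×10⁻⁵ = 298000 N = 298 kN, compressive.
σ_{cast iron} = P / A = 298000 / 1425 = 209.1 MPa.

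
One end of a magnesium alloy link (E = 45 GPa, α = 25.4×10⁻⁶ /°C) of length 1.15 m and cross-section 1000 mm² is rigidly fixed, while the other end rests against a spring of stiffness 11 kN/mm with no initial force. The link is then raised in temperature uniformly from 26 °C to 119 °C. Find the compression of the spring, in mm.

δ ≈ 2.12 mm

If the spring were absent the link would lengthen by αΔT L = 25.4×10⁻⁶ × 93 × 1150 = 2.717 mm.
With a force P in the spring, the elastic change of the link is PL/(AE) and that of the spring is P/k; compatibility requires their sum to equal δ_free.
P [ L/(AE) + 1/k ] = δ_free → P [ 1150/(1000×45×10³) + 1/(11×10³) ] = 2.717.
P = 2.717 / 0.0001165 = 23320 N.
Spring compression = P/k = 23320/(11×10³) = 2.12 mm.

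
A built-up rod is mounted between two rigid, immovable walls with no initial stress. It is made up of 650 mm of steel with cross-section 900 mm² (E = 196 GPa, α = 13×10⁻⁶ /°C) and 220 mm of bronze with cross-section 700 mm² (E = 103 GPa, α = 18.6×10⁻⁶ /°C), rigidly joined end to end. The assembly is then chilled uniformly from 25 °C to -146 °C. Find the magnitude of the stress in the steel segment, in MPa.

If the supports were absent, the total length change would be Σ αᵢΔT Lᵢ = 13×10⁻⁶×171×650 + 18.6×10⁻⁶×171×220 = 2.145 mm.
Since the ends are fixed, an axial force P builds up, equal in every segment, with P · Σ Lᵢ/(AᵢEᵢ) = δ_free.
Σ Lᵢ/(AᵢEᵢ) = 650/(900×196×10³) + 220/(700×103×10³) = 6.736×10⁻⁶ mm/N.
So P = 2.145 / 6.736×10⁻⁶ = 318.4 kN, tensile.
σ_{steel} = P / A = 318400 / 900 = 353.8 MPa.

σ ≈ 354 MPa (tensile)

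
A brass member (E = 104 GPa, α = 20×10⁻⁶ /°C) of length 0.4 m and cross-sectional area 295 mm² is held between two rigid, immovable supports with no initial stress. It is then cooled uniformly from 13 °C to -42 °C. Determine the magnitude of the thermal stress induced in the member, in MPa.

Because both ends are immovable the net strain is zero, and the suppressed thermal strain is αΔT = 20×10⁻⁶ × 55 = 1100×10⁻⁶.
Hence σ = E·αΔT = 104×10³ × 1100×10⁻⁶ = 114.4 MPa, tensile.

σ ≈ 114 MPa (tensile)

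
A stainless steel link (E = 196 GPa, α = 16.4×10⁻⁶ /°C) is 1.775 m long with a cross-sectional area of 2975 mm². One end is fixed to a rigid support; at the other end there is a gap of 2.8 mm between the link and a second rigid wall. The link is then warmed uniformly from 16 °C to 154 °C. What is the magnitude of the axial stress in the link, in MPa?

Free thermal elongation = αΔT L = 16.4×10⁻⁶ × 138 × 1775 = 4.017 mm.
This exceeds the 2.8 mm gap, so the wall pushes back. The portion of expansion that must be recovered elastically is δ_free − gap = 4.017 − 2.8 = 1.217 mm.
Compatibility: PL/(AE) = 1.217 mm, so σ = P/A = E × (1.217/1775) = 134.4 MPa.

σ ≈ 134 MPa (compressive)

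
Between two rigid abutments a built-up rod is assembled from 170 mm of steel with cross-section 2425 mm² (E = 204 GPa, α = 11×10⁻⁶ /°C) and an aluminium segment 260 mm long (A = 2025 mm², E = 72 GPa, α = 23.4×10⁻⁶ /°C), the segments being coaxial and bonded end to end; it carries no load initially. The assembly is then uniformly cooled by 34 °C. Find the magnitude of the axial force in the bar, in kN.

If the supports were absent, the total length change would be Σ αᵢΔT Lᵢ = 11×10⁻⁶×34×170 + 23.4×10⁻⁶×34×260 = 0.2704 mm.
The rigid supports impose zero overall length change; the single axial force P common to all segments must satisfy P Σ Lᵢ/(AᵢEᵢ) = δ_free.
Σ Lᵢ/(AᵢEᵢ) = 170/(2425×204×10³) + 260/(2025×72×10³) = 2.127×10⁻⁶ mm/N.
P = 0.2704 / 2.127×10⁻⁶ = 127100 N = 127.1 kN, tensile.

P ≈ 127 kN (tensile)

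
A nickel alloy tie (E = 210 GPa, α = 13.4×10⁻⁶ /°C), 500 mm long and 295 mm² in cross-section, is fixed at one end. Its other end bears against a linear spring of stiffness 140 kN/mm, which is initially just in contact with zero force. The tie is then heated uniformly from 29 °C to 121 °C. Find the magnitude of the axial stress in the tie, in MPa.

σ ≈ 137 MPa (compressive)

The unrestrained thermal change is αΔT L = 13.4×10⁻⁶ × 92 × 500 = 0.6164 mm.
With a force P in the spring, the elastic change of the tie is PL/(AE) and that of the spring is P/k; compatibility requires their sum to equal δ_free.
So P = δ_free / [L/(AE) + 1/k] = 0.6164 / [ 500/(295×210×10³) + 1/(140×10³) ].
P = 0.6164 / 1.521×10⁻⁵ = 40520 N.
σ = P/A = 40520/295 = 137.3 MPa.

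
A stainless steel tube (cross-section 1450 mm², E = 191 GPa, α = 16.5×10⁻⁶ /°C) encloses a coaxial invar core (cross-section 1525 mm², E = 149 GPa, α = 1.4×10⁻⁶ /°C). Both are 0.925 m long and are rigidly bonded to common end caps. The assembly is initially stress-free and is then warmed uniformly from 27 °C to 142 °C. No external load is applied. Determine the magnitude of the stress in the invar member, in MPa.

Equilibrium of a rigid end plate with no external load gives equal and opposite internal forces ±P in the two members. Since α_{stainless steel} > α_{invar}, heating drives the stainless steel into compression and the invar into tension.
Setting the final lengths equal and cancelling L: (α₁ − α₂)ΔT = P/(A₁E₁) + P/(A₂E₂).
|α₁ − α₂|·ΔT = 15.1×10⁻⁶ × 115 = 0.001736.
1/(A₁E₁) + 1/(A₂E₂) = 1/(1450×191×10³) + 1/(1525×149×10³) = 8.012×10⁻⁹ N⁻¹.
P = 0.001736 / 8.012×10⁻⁹ = 216700 N = 216.7 kN.
σ_{invar} = P/A₂ = 216700/1525 = 142.1 MPa, tensile.

σ ≈ 142 MPa (tensile)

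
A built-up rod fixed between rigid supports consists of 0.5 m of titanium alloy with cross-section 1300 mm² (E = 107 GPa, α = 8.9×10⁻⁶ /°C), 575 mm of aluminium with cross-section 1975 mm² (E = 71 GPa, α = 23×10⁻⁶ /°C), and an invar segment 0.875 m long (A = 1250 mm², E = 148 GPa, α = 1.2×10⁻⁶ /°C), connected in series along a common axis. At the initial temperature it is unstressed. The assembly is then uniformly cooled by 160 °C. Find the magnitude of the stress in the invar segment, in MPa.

σ ≈ 193 MPa (tensile)

If the supports were absent, the total length change would be Σ αᵢΔT Lᵢ = 8.9×10⁻⁶×160×500 + 23×10⁻⁶×160×575 + 1.2×10⁻⁶×160×875 = 2.996 mm.
The walls prevent any net length change, so an axial force P (same in every segment) develops. Compatibility: P · Σ Lᵢ/(AᵢEᵢ) = δ_free.
The series flexibility is Σ Lᵢ/(AᵢEᵢ) = 500/(1300×107×10³) + 575/(1975×71×10³) + 875/(1250×148×10³) = 1.242×10⁻⁵ mm/N.
So P = 2.996 / 1.242×10⁻⁵ = 241.1 kN, tensile.
σ_{invar} = P / A = 241100 / 1250 = 192.9 MPa.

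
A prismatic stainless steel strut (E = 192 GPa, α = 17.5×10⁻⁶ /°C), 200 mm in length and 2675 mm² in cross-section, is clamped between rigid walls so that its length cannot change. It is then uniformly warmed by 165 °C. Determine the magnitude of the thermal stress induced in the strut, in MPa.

σ ≈ 554 MPa (compressive)

The supports are rigid, so the total axial strain is zero. The restrained thermal strain is ε = αΔT = 17.5×10⁻⁶ × 165 = 2887.5×10⁻⁶.
The stress required to suppress this strain is σ = Eε = 192×10³ × 2887.5×10⁻⁶ = 554.4 MPa, compressive since the strut is trying to expand.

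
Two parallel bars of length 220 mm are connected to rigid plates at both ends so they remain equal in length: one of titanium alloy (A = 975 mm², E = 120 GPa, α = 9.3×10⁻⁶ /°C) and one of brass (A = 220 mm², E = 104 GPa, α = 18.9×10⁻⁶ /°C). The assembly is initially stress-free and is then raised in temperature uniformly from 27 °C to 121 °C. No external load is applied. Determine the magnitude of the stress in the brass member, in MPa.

σ ≈ 78.5 MPa (compressive)

The brass has the larger α, so on heating it would change length more than the titanium alloy if both were free. The rigid plates force a common final length, so the brass is put into compression and the titanium alloy into tension, with equal and opposite forces P (no external load).
Compatibility of the two members (thermal + elastic change equal): (α₁ − α₂)ΔT = P·[1/(A₁E₁) + 1/(A₂E₂)].
|α₁ − α₂|·ΔT = 9.6×10⁻⁶ × 94 = 0.0009024.
1/(A₁E₁) + 1/(A₂E₂) = 1/(975×120×10³) + 1/(220×104×10³) = 5.225×10⁻⁸ N⁻¹.
So P = 0.0009024 / 5.225×10⁻⁸ = 17.27 kN.
σ_{brass} = P/A₂ = 17270/220 = 78.5 MPa, compressive.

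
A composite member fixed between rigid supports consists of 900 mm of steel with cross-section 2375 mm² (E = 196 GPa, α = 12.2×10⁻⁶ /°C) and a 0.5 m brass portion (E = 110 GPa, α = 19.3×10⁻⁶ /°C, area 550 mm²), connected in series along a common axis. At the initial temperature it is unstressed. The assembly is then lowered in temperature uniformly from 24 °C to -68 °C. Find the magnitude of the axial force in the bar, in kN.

P ≈ 186 kN (tensile)

With the walls removed the bar would change length by δ_free = Σ αᵢΔT Lᵢ = 12.2×10⁻⁶×92×900 + 19.3×10⁻⁶×92×500 = 1.898 mm.
Since the ends are fixed, an axial force P builds up, equal in every segment, with P · Σ Lᵢ/(AᵢEᵢ) = δ_free.
The series flexibility is Σ Lᵢ/(AᵢEᵢ) = 900/(2375×196×10³) + 500/(550×110×10³) = 1.02×10⁻⁵ mm/N.
Hence P = δ_free / Σ(L/AE) = 1.898/1.02×10⁻⁵ = 186.1 kN (tensile).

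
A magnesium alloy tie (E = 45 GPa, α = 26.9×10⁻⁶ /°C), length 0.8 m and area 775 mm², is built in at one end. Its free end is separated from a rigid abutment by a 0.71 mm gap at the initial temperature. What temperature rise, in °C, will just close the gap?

Contact occurs when the free expansion equals the gap: αΔT L = 0.71 mm.
So ΔT = g/(αL) = 0.71/(26.9×10⁻⁶ × 800) = 32.99 °C.

ΔT ≈ 33 °C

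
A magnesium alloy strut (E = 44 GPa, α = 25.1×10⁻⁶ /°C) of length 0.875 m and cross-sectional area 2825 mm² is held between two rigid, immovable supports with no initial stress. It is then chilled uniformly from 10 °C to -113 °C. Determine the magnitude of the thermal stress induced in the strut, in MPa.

σ ≈ 136 MPa (tensile)

Because both ends are immovable the net strain is zero, and the suppressed thermal strain is αΔT = 25.1×10⁻⁶ × 123 = 3087.3×10⁻⁶.
The stress required to suppress this strain is σ = Eε = 44×10³ × 3087.3×10⁻⁶ = 135.8 MPa, tensile since the strut is trying to contract.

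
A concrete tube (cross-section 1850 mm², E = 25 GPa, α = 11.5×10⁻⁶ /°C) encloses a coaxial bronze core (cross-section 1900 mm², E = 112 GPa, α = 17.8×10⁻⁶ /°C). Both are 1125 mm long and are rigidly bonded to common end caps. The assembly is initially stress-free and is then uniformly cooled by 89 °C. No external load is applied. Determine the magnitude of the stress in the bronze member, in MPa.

σ ≈ 11.2 MPa (tensile)

Equilibrium of a rigid end plate with no external load gives equal and opposite internal forces ±P in the two members. Since α_{bronze} > α_{concrete}, cooling drives the bronze into tension and the concrete into compression.
Equating the net (thermal + elastic) strains gives |α₁ − α₂|·ΔT = P·[1/(A₁E₁) + 1/(A₂E₂)].
|α₁ − α₂|·ΔT = 6.3×10⁻⁶ × 89 = 0.0005607.
1/(A₁E₁) + 1/(A₂E₂) = 1/(1850×25×10³) + 1/(1900×112×10³) = 2.632×10⁻⁸ N⁻¹.
So P = 0.0005607 / 2.632×10⁻⁸ = 21.3 kN.
σ_{bronze} = P/A₂ = 21300/1900 = 11.21 MPa, tensile.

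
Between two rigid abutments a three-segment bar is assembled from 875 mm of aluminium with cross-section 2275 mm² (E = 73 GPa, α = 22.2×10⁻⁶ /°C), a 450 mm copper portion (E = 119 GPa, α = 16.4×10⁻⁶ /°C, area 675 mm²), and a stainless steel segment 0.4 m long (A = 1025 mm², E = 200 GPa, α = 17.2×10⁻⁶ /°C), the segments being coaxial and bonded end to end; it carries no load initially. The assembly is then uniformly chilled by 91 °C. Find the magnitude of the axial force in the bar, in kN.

If the supports were absent, the total length change would be Σ αᵢΔT Lᵢ = 22.2×10⁻⁶×91×875 + 16.4×10⁻⁶×91×450 + 17.2×10⁻⁶×91×400 = 3.065 mm.
Since the ends are fixed, an axial force P builds up, equal in every segment, with P · Σ Lᵢ/(AᵢEᵢ) = δ_free.
Σ Lᵢ/(AᵢEᵢ) = 875/(2275×73×10³) + 450/(675×119×10³) + 400/(1025×200×10³) = 1.282×10⁻⁵ mm/N.
So P = 3.065 / 1.282×10⁻⁵ = 239.1 kN, tensile.

P ≈ 239 kN (tensile)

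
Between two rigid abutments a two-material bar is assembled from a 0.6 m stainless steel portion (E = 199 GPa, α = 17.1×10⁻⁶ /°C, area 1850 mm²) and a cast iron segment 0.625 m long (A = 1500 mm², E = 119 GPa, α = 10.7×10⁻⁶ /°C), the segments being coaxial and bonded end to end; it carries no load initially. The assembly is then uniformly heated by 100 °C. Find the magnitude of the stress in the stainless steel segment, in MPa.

σ ≈ 179 MPa (compressive)

If the supports were absent, the total length change would be Σ αᵢΔT Lᵢ = 17.1×10⁻⁶×100×600 + 10.7×10⁻⁶×100×625 = 1.695 mm.
Since the ends are fixed, an axial force P builds up, equal in every segment, with P · Σ Lᵢ/(AᵢEᵢ) = δ_free.
Σ Lᵢ/(AᵢEᵢ) = 600/(1850×199×10³) + 625/(1500×119×10³) = 5.131×10⁻⁶ mm/N.
P = 1.695 / 5.131×10⁻⁶ = 330300 N = 330.3 kN, compressive.
σ_{stainless steel} = P / A = 330300 / 1850 = 178.5 MPa.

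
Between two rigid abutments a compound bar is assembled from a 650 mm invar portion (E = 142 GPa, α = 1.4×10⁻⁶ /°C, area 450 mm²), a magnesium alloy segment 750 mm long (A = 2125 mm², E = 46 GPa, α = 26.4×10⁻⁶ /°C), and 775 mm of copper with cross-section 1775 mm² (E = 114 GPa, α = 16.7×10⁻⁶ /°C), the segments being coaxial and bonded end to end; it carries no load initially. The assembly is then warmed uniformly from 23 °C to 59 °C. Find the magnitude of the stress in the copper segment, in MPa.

With the walls removed the bar would change length by δ_free = Σ αᵢΔT Lᵢ = 1.4×10⁻⁶×36×650 + 26.4×10⁻⁶×36×750 + 16.7×10⁻⁶×36×775 = 1.211 mm.
The rigid supports impose zero overall length change; the single axial force P common to all segments must satisfy P Σ Lᵢ/(AᵢEᵢ) = δ_free.
The series flexibility is Σ Lᵢ/(AᵢEᵢ) = 650/(450×142×10³) + 750/(2125×46×10³) + 775/(1775×114×10³) = 2.167×10⁻⁵ mm/N.
P = 1.211 / 2.167×10⁻⁵ = 55890 N = 55.89 kN, compressive.
σ_{copper} = P / A = 55890 / 1775 = 31.49 MPa.

σ ≈ 31.5 MPa (compressive)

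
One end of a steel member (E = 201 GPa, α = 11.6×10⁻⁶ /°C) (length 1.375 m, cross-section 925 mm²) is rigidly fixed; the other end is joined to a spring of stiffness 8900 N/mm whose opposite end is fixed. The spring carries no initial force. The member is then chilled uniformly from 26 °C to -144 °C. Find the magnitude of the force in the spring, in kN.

Free thermal contraction: δ_free = αΔT L = 11.6×10⁻⁶ × 170 × 1375 = 2.711 mm.
Let P be the tensile force in the spring. The member extends elastically by PL/(AE) and the spring stretches by P/k; together these equal δ_free.
So P = δ_free / [L/(AE) + 1/k] = 2.711 / [ 1375/(925×201×10³) + 1/(8900) ].
P = 2.711 / 0.0001198 = 22640 N.

P ≈ 22.6 kN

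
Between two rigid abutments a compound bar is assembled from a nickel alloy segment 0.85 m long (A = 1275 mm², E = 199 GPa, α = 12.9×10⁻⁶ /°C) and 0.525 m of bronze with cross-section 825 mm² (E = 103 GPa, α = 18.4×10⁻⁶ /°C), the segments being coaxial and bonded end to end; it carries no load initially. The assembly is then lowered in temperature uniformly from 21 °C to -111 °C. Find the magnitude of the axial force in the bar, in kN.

P ≈ 286 kN (tensile)

With the walls removed the bar would change length by δ_free = Σ αᵢΔT Lᵢ = 12.9×10⁻⁶×132×850 + 18.4×10⁻⁶×132×525 = 2.722 mm.
The rigid supports impose zero overall length change; the single axial force P common to all segments must satisfy P Σ Lᵢ/(AᵢEᵢ) = δ_free.
The series flexibility is Σ Lᵢ/(AᵢEᵢ) = 850/(1275×199×10³) + 525/(825×103×10³) = 9.528×10⁻⁶ mm/N.
Hence P = δ_free / Σ(L/AE) = 2.722/9.528×10⁻⁶ = 285.7 kN (tensile).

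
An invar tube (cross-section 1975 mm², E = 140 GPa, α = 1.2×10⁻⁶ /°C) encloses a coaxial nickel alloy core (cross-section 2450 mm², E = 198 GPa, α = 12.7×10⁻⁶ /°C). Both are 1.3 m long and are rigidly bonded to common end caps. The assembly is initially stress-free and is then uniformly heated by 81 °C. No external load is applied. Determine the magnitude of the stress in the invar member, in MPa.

The nickel alloy has the larger α, so on heating it would change length more than the invar if both were free. The rigid plates force a common final length, so the nickel alloy is put into compression and the invar into tension, with equal and opposite forces P (no external load).
Setting the final lengths equal and cancelling L: (α₁ − α₂)ΔT = P/(A₁E₁) + P/(A₂E₂).
|α₁ − α₂|·ΔT = 11.5×10⁻⁶ × 81 = 0.0009315.
1/(A₁E₁) + 1/(A₂E₂) = 1/(1975×140×10³) + 1/(2450×198×10³) = 5.678×10⁻⁹ N⁻¹.
P = 0.0009315 / 5.678×10⁻⁹ = 164100 N = 164.1 kN.
σ_{invar} = P/A₁ = 164100/1975 = 83.06 MPa, tensile.

σ ≈ 83.1 MPa (tensile)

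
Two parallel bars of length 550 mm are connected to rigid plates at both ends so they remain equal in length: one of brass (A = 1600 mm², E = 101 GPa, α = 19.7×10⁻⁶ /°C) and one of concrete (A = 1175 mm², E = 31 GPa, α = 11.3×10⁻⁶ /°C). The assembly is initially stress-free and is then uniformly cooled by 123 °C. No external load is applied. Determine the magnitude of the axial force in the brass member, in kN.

Both members must finish at the same length. With the larger α, the brass tends to over-contract; the plates restrain it, putting the brass in tension and the concrete in compression. With no external load the two internal forces are equal and opposite, magnitude P.
Setting the final lengths equal and cancelling L: (α₁ − α₂)ΔT = P/(A₁E₁) + P/(A₂E₂).
|α₁ − α₂|·ΔT = 8.4×10⁻⁶ × 123 = 0.001033.
1/(A₁E₁) + 1/(A₂E₂) = 1/(1600×101×10³) + 1/(1175×31×10³) = 3.364×10⁻⁸ N⁻¹.
P = 0.001033 / 3.364×10⁻⁸ = 30710 N = 30.71 kN.

P ≈ 30.7 kN (tensile in the brass)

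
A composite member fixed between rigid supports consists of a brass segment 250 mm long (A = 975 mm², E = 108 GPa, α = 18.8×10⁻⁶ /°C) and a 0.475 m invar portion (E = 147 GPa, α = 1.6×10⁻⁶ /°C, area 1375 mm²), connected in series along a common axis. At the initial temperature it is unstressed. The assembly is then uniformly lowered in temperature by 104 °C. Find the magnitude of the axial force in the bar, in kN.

P ≈ 120 kN (tensile)

If the supports were absent, the total length change would be Σ αᵢΔT Lᵢ = 18.8×10⁻⁶×104×250 + 1.6×10⁻⁶×104×475 = 0.5678 mm.
The rigid supports impose zero overall length change; the single axial force P common to all segments must satisfy P Σ Lᵢ/(AᵢEᵢ) = δ_free.
Σ Lᵢ/(AᵢEᵢ) = 250/(975×108×10³) + 475/(1375×147×10³) = 4.724×10⁻⁶ mm/N.
P = 0.5678 / 4.724×10⁻⁶ = 120200 N = 120.2 kN, tensile.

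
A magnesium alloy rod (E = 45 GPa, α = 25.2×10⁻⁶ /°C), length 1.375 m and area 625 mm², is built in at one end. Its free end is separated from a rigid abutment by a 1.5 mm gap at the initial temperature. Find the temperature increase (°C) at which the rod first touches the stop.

The gap closes when αΔT L = 1.5 mm, since the rod is still unstressed at that instant.
ΔT = 1.5 / (25.2×10⁻⁶ × 1375) = 43.29 °C.

ΔT ≈ 43.3 °C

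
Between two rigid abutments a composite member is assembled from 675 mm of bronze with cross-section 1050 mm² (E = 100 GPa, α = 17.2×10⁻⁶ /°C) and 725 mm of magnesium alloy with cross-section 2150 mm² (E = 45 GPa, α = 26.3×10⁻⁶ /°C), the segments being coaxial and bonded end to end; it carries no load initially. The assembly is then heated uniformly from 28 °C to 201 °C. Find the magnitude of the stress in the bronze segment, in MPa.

σ ≈ 363 MPa (compressive)

If the supports were absent, the total length change would be Σ αᵢΔT Lᵢ = 17.2×10⁻⁶×173×675 + 26.3×10⁻⁶×173×725 = 5.307 mm.
The walls prevent any net length change, so an axial force P (same in every segment) develops. Compatibility: P · Σ Lᵢ/(AᵢEᵢ) = δ_free.
Σ Lᵢ/(AᵢEᵢ) = 675/(1050×100×10³) + 725/(2150×45×10³) = 1.392×10⁻⁵ mm/N.
P = 5.307 / 1.392×10⁻⁵ = 381200 N = 381.2 kN, compressive.
σ_{bronze} = P / A = 381200 / 1050 = 363.1 MPa.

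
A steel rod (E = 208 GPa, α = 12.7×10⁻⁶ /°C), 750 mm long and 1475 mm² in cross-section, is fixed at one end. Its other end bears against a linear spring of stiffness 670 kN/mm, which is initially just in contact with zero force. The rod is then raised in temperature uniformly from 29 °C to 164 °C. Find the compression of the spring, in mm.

The unrestrained thermal change is αΔT L = 12.7×10⁻⁶ × 135 × 750 = 1.286 mm.
With a force P in the spring, the elastic change of the rod is PL/(AE) and that of the spring is P/k; compatibility requires their sum to equal δ_free.
P [ L/(AE) + 1/k ] = δ_free → P [ 750/(1475×208×10³) + 1/(670×10³) ] = 1.286.
P = 1.286 / 3.937×10⁻⁶ = 326600 N.
Spring compression = P/k = 326600/(670×10³) = 0.4875 mm.

δ ≈ 0.487 mm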